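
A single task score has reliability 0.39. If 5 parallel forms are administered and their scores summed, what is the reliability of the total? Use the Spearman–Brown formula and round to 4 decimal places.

ρ_k = kρ / (1 + (k−1)ρ) = 5·0.39 / (1 + 4·0.39) = 1.950 / 2.560 = 0.7617.

0.7617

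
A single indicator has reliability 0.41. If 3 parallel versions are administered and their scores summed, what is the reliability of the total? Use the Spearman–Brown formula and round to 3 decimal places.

ρ_k = kρ / (1 + (k−1)ρ) = 3·0.41 / (1 + 2·0.41) = 1.230 / 1.820 = 0.676.

0.676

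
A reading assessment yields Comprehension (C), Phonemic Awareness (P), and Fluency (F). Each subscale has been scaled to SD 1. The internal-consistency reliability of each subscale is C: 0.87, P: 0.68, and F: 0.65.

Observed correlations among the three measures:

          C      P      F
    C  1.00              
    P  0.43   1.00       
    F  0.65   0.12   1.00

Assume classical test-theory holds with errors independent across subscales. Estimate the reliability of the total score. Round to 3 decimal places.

Var(C+P+F) = 3 + 2·[0.43 + 0.65 + 0.12] = 3 + 2.4 = 5.4.
Under uncorrelated errors the observed covariances equal the true-score covariances, so only the own-variance terms attenuate.
True-score variance = [0.87 + 0.68 + 0.65] + 2.4 = 2.2 + 2.4 = 4.6.
Reliability = 4.6 / 5.4 = 0.852.

0.852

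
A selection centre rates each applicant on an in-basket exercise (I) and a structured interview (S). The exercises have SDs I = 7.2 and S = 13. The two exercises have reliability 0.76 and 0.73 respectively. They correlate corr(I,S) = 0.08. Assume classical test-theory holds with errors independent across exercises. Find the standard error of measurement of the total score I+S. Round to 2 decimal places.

Var(total) = 220.84 + 14.976 = 235.816.
True-score variance = 162.768 + 14.976 = 177.744, so reliability = 0.7537.
Error variance = 235.816 − 177.744 = 58.0716; SEM = √58.0716 = 7.62.

7.62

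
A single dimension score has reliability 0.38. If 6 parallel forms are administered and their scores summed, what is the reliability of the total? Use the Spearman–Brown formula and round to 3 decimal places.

0.786

ρ_k = kρ / (1 + (k−1)ρ) = 6·0.38 / (1 + 5·0.38) = 2.280 / 2.900 = 0.786.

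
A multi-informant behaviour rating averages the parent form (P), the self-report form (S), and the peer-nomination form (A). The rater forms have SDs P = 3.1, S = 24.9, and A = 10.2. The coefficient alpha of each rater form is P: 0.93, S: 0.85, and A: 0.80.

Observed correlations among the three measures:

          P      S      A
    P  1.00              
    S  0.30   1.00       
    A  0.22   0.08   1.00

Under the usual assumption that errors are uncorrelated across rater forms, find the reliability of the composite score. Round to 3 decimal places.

0.863

Var(P+S+A) = 3.1² + 24.9² + 10.2² + 2·[3.1·24.9·0.30 + 3.1·10.2·0.22 + 24.9·10.2·0.08] = 733.66 + 100.864 = 834.524.
Because errors are independent across components, Cov(Tᵢ,Tⱼ) = Cov(Xᵢ,Xⱼ); the off-diagonal part of the true-score variance is the same as above.
True-score variance = [3.1²·0.93 + 24.9²·0.85 + 10.2²·0.80] + 100.864 = 619.178 + 100.864 = 720.041.
Reliability = 720.041 / 834.524 = 0.863.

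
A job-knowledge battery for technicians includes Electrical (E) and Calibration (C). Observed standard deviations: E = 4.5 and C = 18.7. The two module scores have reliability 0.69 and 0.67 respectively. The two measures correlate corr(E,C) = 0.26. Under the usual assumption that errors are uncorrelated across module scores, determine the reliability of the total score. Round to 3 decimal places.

Var(E+C) = 4.5² + 18.7² + 2·[4.5·18.7·0.26] = 369.94 + 43.758 = 413.698.
Because errors are independent across components, Cov(Tᵢ,Tⱼ) = Cov(Xᵢ,Xⱼ); the off-diagonal part of the true-score variance is the same as above.
True-score variance = [4.5²·0.69 + 18.7²·0.67] + 43.758 = 248.265 + 43.758 = 292.023.
Reliability = 292.023 / 413.698 = 0.706.

0.706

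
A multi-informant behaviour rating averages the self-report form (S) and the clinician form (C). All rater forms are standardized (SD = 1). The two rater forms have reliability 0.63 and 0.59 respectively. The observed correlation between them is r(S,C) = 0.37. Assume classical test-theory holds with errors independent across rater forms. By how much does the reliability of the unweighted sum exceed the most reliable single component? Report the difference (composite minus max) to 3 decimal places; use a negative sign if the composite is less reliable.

Var(sum) = 2 + 0.74 = 2.74; true-score variance = 1.22 + 0.74 = 1.96; composite reliability = 0.7153.
Max component reliability = 0.6300.
Difference = 0.7153 − 0.6300 = 0.085.

0.085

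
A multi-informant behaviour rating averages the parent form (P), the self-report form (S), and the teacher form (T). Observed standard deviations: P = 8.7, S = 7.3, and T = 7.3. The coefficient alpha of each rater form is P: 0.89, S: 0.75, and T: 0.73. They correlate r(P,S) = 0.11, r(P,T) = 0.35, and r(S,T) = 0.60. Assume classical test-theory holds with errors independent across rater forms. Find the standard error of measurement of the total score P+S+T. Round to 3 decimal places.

6.003

Var(total) = 182.27 + 122.377 = 304.647.
True-score variance = 146.233 + 122.377 = 268.611, so reliability = 0.8817.
Error variance = 304.647 − 268.611 = 36.0367; SEM = √36.0367 = 6.003.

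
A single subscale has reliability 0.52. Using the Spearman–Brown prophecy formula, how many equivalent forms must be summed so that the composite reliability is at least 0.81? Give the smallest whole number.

4

k ≥ ρ*(1−ρ₁)/(ρ₁(1−ρ*)) = 0.81·0.48 / (0.52·0.19) = 3.935.
Smallest integer k = 4.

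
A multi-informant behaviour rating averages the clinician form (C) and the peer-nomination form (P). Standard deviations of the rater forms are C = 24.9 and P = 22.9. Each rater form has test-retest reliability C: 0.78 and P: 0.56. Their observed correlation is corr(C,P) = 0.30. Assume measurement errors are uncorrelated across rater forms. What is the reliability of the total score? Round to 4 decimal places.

Var(C+P) = 24.9² + 22.9² + 2·[24.9·22.9·0.30] = 1144.42 + 342.126 = 1486.55.
Because errors are independent across components, Cov(Tᵢ,Tⱼ) = Cov(Xᵢ,Xⱼ); the off-diagonal part of the true-score variance is the same as above.
True-score variance = [24.9²·0.78 + 22.9²·0.56] + 342.126 = 777.277 + 342.126 = 1119.4.
Reliability = 1119.4 / 1486.55 = 0.7530.

0.7530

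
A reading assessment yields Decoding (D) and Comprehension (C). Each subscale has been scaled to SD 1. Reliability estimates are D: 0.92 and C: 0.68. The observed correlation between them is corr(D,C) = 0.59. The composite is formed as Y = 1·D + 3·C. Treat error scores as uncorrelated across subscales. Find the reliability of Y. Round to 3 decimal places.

0.781

Var(Y) = 1 + 3² + 2·[3·0.59] = 10 + 3.54 = 13.54.
With uncorrelated errors the cross-covariances are all true-score covariance, so they carry over unchanged; only the diagonal terms shrink to ρᵢσᵢ².
True-score variance = [0.92 + 3²·0.68] + 3.54 = 7.04 + 3.54 = 10.58.
Reliability = 10.58 / 13.54 = 0.781.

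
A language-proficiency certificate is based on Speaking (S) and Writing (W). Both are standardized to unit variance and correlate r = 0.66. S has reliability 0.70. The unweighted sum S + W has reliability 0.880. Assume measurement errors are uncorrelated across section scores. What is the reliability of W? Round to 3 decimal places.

0.902

Var(S+W) = 2 + 2·0.66 = 3.320.
True-score variance = ρ_S + ρ_W + 2·0.66, so 0.880 = (0.70 + ρ_W + 1.32) / 3.320.
ρ_W = 0.880·3.320 − 0.70 − 1.32 = 0.902.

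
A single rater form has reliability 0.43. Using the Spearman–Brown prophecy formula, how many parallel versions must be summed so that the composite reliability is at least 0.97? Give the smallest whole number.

43

k ≥ ρ*(1−ρ₁)/(ρ₁(1−ρ*)) = 0.97·0.57 / (0.43·0.03) = 42.860.
Smallest integer k = 43.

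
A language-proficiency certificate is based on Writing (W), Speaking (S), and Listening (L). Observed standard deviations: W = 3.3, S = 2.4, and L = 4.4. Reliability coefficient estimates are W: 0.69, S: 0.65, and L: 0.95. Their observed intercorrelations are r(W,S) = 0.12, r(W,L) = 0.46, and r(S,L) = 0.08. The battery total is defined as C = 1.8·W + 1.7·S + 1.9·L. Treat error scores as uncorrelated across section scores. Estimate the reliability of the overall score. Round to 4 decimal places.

0.8867

Var(C) = 1.8²·3.3² + 1.7²·2.4² + 1.9²·4.4² + 2·[3.06·3.3·2.4·0.12 + 3.42·3.3·4.4·0.46 + 3.23·2.4·4.4·0.08] = 121.82 + 56.9596 = 178.779.
Because errors are independent across components, Cov(Tᵢ,Tⱼ) = Cov(Xᵢ,Xⱼ); the off-diagonal part of the true-score variance is the same as above.
True-score variance = [1.8²·3.3²·0.69 + 1.7²·2.4²·0.65 + 1.9²·4.4²·0.95] + 56.9596 = 101.561 + 56.9596 = 158.521.
Reliability = 158.521 / 178.779 = 0.8867.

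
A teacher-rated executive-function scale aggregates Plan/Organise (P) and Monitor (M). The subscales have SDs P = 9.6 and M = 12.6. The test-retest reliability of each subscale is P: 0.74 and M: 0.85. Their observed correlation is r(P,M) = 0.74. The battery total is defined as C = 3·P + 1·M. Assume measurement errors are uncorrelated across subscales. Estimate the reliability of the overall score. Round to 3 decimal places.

0.843

Var(C) = 3²·9.6² + 12.6² + 2·[3·9.6·12.6·0.74] = 988.2 + 537.062 = 1525.26.
Under uncorrelated errors the observed covariances equal the true-score covariances, so only the own-variance terms attenuate.
True-score variance = [3²·9.6²·0.74 + 12.6²·0.85] + 537.062 = 748.732 + 537.062 = 1285.79.
Reliability = 1285.79 / 1525.26 = 0.843.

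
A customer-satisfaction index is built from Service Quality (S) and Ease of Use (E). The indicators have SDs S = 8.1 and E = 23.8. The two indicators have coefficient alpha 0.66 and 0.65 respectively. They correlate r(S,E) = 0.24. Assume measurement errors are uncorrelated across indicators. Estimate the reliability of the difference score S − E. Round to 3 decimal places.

0.591

Var(S−E) = 8.1² + 23.8² − 2·8.1·23.8·0.24 = 632.05 − 92.5344 = 539.516.
Because errors are independent across components, Cov(Tᵢ,Tⱼ) = Cov(Xᵢ,Xⱼ); the off-diagonal part of the true-score variance is the same as above.
True-score variance = [8.1²·0.66 + 23.8²·0.65] − 92.5344 = 411.489 − 92.5344 = 318.954.
Reliability = 318.954 / 539.516 = 0.591.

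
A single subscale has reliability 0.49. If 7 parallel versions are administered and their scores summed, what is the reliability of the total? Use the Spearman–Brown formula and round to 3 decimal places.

0.871

ρ_k = kρ / (1 + (k−1)ρ) = 7·0.49 / (1 + 6·0.49) = 3.430 / 3.940 = 0.871.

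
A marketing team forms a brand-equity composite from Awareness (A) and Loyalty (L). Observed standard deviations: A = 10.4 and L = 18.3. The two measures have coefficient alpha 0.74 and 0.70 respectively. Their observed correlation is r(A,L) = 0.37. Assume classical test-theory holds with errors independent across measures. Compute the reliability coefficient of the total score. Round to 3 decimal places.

Var(A+L) = 10.4² + 18.3² + 2·[10.4·18.3·0.37] = 443.05 + 140.837 = 583.887.
With uncorrelated errors the cross-covariances are all true-score covariance, so they carry over unchanged; only the diagonal terms shrink to ρᵢσᵢ².
True-score variance = [10.4²·0.74 + 18.3²·0.70] + 140.837 = 314.461 + 140.837 = 455.298.
Reliability = 455.298 / 583.887 = 0.780.

0.780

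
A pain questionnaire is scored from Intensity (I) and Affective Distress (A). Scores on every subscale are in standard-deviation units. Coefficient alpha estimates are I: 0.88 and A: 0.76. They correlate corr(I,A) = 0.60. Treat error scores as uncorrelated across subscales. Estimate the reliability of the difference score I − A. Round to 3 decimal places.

0.550

Var(I−A) = 1 + 1 − 2·0.60 = 2 − 1.2 = 0.8.
Under uncorrelated errors the observed covariances equal the true-score covariances, so only the own-variance terms attenuate.
True-score variance = [0.88 + 0.76] − 1.2 = 1.64 − 1.2 = 0.44.
Reliability = 0.44 / 0.8 = 0.550.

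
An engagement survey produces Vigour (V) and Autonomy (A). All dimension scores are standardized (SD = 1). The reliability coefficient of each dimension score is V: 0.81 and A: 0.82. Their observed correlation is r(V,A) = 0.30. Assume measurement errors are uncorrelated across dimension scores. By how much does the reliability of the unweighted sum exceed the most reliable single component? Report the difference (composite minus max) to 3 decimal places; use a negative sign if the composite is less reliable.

0.038

Var(sum) = 2 + 0.6 = 2.6; true-score variance = 1.63 + 0.6 = 2.23; composite reliability = 0.8577.
Max component reliability = 0.8200.
Difference = 0.8577 − 0.8200 = 0.038.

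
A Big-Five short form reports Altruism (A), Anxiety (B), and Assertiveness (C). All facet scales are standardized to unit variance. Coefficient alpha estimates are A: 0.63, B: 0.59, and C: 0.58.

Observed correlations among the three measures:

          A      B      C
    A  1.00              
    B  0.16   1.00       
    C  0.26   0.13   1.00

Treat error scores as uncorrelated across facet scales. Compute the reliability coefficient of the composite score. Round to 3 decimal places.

Var(A+B+C) = 3 + 2·[0.16 + 0.26 + 0.13] = 3 + 1.1 = 4.1.
Under uncorrelated errors the observed covariances equal the true-score covariances, so only the own-variance terms attenuate.
True-score variance = [0.63 + 0.59 + 0.58] + 1.1 = 1.8 + 1.1 = 2.9.
Reliability = 2.9 / 4.1 = 0.707.

0.707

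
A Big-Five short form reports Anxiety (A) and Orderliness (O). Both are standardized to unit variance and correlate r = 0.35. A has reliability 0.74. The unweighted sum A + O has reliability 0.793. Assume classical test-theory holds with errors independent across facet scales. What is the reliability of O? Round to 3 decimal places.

0.701

Var(A+O) = 2 + 2·0.35 = 2.700.
True-score variance = ρ_A + ρ_O + 2·0.35, so 0.793 = (0.74 + ρ_O + 0.70) / 2.700.
ρ_O = 0.793·2.700 − 0.74 − 0.70 = 0.701.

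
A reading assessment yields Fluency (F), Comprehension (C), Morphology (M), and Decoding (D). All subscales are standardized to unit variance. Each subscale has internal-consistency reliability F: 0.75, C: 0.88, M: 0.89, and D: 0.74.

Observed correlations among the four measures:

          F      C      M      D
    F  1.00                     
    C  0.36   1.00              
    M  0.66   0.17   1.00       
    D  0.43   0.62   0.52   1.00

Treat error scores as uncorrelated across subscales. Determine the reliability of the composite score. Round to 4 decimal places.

0.9223

Var(F+C+M+D) = 4 + 2·[0.36 + 0.66 + 0.43 + 0.17 + 0.62 + 0.52] = 4 + 5.52 = 9.52.
Under uncorrelated errors the observed covariances equal the true-score covariances, so only the own-variance terms attenuate.
True-score variance = [0.75 + 0.88 + 0.89 + 0.74] + 5.52 = 3.26 + 5.52 = 8.78.
Reliability = 8.78 / 9.52 = 0.9223.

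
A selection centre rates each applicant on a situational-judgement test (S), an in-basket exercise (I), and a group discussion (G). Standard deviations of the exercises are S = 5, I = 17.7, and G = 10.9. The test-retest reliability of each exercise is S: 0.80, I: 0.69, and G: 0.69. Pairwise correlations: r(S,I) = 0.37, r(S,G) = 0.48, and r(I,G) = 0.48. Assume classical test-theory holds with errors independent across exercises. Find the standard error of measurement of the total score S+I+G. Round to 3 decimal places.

Var(total) = 457.1 + 303.023 = 760.123.
True-score variance = 318.149 + 303.023 = 621.172, so reliability = 0.8172.
Error variance = 760.123 − 621.172 = 138.951; SEM = √138.951 = 11.788.

11.788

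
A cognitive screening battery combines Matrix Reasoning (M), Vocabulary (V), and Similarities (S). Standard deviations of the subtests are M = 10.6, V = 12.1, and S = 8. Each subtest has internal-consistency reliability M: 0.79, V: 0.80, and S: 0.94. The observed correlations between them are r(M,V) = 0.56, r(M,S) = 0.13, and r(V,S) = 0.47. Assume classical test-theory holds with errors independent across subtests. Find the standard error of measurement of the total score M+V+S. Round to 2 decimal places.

7.53

Var(total) = 322.77 + 256.691 = 579.461.
True-score variance = 266.052 + 256.691 = 522.744, so reliability = 0.9021.
Error variance = 579.461 − 522.744 = 56.7176; SEM = √56.7176 = 7.53.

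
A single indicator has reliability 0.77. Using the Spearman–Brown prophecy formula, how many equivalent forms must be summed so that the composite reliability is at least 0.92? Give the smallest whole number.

k ≥ ρ*(1−ρ₁)/(ρ₁(1−ρ*)) = 0.92·0.23 / (0.77·0.08) = 3.435.
Smallest integer k = 4.

4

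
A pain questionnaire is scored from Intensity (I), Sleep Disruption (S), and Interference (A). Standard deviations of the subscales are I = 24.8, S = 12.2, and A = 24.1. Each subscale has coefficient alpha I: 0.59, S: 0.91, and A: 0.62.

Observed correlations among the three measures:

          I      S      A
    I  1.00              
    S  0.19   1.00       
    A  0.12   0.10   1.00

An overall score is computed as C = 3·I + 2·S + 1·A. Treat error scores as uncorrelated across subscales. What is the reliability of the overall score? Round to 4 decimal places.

Var(C) = 3²·24.8² + 2²·12.2² + 24.1² + 2·[6·24.8·12.2·0.19 + 3·24.8·24.1·0.12 + 2·12.2·24.1·0.10] = 6711.53 + 1237.77 = 7949.3.
Under uncorrelated errors the observed covariances equal the true-score covariances, so only the own-variance terms attenuate.
True-score variance = [3²·24.8²·0.59 + 2²·12.2²·0.91 + 24.1²·0.62] + 1237.77 = 4167.74 + 1237.77 = 5405.52.
Reliability = 5405.52 / 7949.3 = 0.6800.

0.6800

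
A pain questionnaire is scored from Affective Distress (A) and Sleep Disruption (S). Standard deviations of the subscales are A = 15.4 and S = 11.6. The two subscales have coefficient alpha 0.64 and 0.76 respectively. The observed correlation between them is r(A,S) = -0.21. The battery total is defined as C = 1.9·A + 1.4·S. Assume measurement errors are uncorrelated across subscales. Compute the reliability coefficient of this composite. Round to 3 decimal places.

Var(C) = 1.9²·15.4² + 1.4²·11.6² + 2·[2.66·15.4·11.6·(-0.21)] = 1119.89 − 199.577 = 920.309.
With uncorrelated errors the cross-covariances are all true-score covariance, so they carry over unchanged; only the diagonal terms shrink to ρᵢσᵢ².
True-score variance = [1.9²·15.4²·0.64 + 1.4²·11.6²·0.76] − 199.577 = 748.375 − 199.577 = 548.798.
Reliability = 548.798 / 920.309 = 0.596.

0.596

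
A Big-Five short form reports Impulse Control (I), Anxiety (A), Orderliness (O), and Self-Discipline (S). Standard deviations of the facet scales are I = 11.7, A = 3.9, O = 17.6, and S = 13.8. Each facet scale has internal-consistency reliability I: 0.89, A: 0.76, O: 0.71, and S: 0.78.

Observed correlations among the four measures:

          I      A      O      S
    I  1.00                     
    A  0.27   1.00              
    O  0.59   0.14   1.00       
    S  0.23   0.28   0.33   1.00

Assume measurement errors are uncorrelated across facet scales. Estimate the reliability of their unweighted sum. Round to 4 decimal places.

0.8750

Var(I+A+O+S) = 11.7² + 3.9² + 17.6² + 13.8² + 2·[11.7·3.9·0.27 + 11.7·17.6·0.59 + 11.7·13.8·0.23 + 3.9·17.6·0.14 + 3.9·13.8·0.28 + 17.6·13.8·0.33] = 652.3 + 551.557 = 1203.86.
Under uncorrelated errors the observed covariances equal the true-score covariances, so only the own-variance terms attenuate.
True-score variance = [11.7²·0.89 + 3.9²·0.76 + 17.6²·0.71 + 13.8²·0.78] + 551.557 = 501.865 + 551.557 = 1053.42.
Reliability = 1053.42 / 1203.86 = 0.8750.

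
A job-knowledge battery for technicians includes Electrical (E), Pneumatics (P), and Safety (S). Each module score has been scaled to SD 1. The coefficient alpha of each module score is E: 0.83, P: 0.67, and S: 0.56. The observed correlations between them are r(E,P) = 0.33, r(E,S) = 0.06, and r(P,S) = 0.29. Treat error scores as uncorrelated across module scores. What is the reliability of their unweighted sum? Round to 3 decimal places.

Var(E+P+S) = 3 + 2·[0.33 + 0.06 + 0.29] = 3 + 1.36 = 4.36.
With uncorrelated errors the cross-covariances are all true-score covariance, so they carry over unchanged; only the diagonal terms shrink to ρᵢσᵢ².
True-score variance = [0.83 + 0.67 + 0.56] + 1.36 = 2.06 + 1.36 = 3.42.
Reliability = 3.42 / 4.36 = 0.784.

0.784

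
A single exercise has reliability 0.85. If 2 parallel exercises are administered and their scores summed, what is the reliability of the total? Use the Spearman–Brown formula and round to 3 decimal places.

0.919

ρ_k = kρ / (1 + (k−1)ρ) = 2·0.85 / (1 + 1·0.85) = 1.700 / 1.850 = 0.919.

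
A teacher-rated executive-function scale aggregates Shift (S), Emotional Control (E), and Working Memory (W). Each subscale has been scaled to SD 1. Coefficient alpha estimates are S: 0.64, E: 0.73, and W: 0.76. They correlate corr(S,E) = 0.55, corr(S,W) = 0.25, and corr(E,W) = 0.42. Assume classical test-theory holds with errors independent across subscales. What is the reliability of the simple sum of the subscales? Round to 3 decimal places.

Var(S+E+W) = 3 + 2·[0.55 + 0.25 + 0.42] = 3 + 2.44 = 5.44.
With uncorrelated errors the cross-covariances are all true-score covariance, so they carry over unchanged; only the diagonal terms shrink to ρᵢσᵢ².
True-score variance = [0.64 + 0.73 + 0.76] + 2.44 = 2.13 + 2.44 = 4.57.
Reliability = 4.57 / 5.44 = 0.840.

0.840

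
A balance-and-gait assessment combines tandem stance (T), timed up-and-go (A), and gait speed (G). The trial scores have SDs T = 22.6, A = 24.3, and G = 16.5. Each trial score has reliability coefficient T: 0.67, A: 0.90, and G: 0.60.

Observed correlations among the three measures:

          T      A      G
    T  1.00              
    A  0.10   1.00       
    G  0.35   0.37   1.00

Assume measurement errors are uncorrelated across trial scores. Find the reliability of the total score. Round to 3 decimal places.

Var(T+A+G) = 22.6² + 24.3² + 16.5² + 2·[22.6·24.3·0.10 + 22.6·16.5·0.35 + 24.3·16.5·0.37] = 1373.5 + 667.569 = 2041.07.
Because errors are independent across components, Cov(Tᵢ,Tⱼ) = Cov(Xᵢ,Xⱼ); the off-diagonal part of the true-score variance is the same as above.
True-score variance = [22.6²·0.67 + 24.3²·0.90 + 16.5²·0.60] + 667.569 = 1037 + 667.569 = 1704.57.
Reliability = 1704.57 / 2041.07 = 0.835.

0.835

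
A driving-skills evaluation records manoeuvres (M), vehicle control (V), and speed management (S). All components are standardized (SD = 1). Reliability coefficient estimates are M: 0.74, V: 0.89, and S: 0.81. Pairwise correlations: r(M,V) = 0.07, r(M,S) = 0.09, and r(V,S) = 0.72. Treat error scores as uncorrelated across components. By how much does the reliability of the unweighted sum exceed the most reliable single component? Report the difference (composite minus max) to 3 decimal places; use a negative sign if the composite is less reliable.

Var(sum) = 3 + 1.76 = 4.76; true-score variance = 2.44 + 1.76 = 4.2; composite reliability = 0.8824.
Max component reliability = 0.8900.
Difference = 0.8824 − 0.8900 = -0.008.

-0.008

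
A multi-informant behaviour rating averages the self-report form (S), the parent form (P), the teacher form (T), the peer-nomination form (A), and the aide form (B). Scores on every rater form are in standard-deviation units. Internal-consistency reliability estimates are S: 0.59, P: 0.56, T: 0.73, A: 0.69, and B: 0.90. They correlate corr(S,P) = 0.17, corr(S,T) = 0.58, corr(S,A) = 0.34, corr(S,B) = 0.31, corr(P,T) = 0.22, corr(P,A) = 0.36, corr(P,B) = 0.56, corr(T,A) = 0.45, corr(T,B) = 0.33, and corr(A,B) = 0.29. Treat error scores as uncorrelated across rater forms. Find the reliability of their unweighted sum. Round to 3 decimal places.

Var(S+P+T+A+B) = 5 + 2·[0.17 + 0.58 + 0.34 + 0.31 + 0.22 + 0.36 + 0.56 + 0.45 + 0.33 + 0.29] = 5 + 7.22 = 12.22.
Under uncorrelated errors the observed covariances equal the true-score covariances, so only the own-variance terms attenuate.
True-score variance = [0.59 + 0.56 + 0.73 + 0.69 + 0.90] + 7.22 = 3.47 + 7.22 = 10.69.
Reliability = 10.69 / 12.22 = 0.875.

0.875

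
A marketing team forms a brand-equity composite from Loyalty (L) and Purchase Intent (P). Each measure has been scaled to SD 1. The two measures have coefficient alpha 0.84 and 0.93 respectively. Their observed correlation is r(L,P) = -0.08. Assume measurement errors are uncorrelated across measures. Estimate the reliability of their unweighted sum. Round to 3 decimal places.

Var(L+P) = 2 + 2·[(-0.08)] = 2 − 0.16 = 1.84.
With uncorrelated errors the cross-covariances are all true-score covariance, so they carry over unchanged; only the diagonal terms shrink to ρᵢσᵢ².
True-score variance = [0.84 + 0.93] − 0.16 = 1.77 − 0.16 = 1.61.
Reliability = 1.61 / 1.84 = 0.875.

0.875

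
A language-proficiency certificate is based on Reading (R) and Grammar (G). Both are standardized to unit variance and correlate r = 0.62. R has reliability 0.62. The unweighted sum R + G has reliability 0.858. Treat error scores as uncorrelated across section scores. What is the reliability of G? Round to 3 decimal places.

Var(R+G) = 2 + 2·0.62 = 3.240.
True-score variance = ρ_R + ρ_G + 2·0.62, so 0.858 = (0.62 + ρ_G + 1.24) / 3.240.
ρ_G = 0.858·3.240 − 0.62 − 1.24 = 0.920.

0.920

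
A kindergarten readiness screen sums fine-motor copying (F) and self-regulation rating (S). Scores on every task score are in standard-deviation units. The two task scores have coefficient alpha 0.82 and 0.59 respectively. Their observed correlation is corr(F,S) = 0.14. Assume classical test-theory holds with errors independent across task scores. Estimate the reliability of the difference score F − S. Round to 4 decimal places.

0.6570

Var(F−S) = 1 + 1 − 2·0.14 = 2 − 0.28 = 1.72.
Because errors are independent across components, Cov(Tᵢ,Tⱼ) = Cov(Xᵢ,Xⱼ); the off-diagonal part of the true-score variance is the same as above.
True-score variance = [0.82 + 0.59] − 0.28 = 1.41 − 0.28 = 1.13.
Reliability = 1.13 / 1.72 = 0.6570.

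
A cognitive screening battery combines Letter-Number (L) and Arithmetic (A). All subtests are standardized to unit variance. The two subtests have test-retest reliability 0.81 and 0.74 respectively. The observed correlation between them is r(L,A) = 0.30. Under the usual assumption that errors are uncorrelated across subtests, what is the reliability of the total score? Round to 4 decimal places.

Var(L+A) = 2 + 2·[0.30] = 2 + 0.6 = 2.6.
With uncorrelated errors the cross-covariances are all true-score covariance, so they carry over unchanged; only the diagonal terms shrink to ρᵢσᵢ².
True-score variance = [0.81 + 0.74] + 0.6 = 1.55 + 0.6 = 2.15.
Reliability = 2.15 / 2.6 = 0.8269.

0.8269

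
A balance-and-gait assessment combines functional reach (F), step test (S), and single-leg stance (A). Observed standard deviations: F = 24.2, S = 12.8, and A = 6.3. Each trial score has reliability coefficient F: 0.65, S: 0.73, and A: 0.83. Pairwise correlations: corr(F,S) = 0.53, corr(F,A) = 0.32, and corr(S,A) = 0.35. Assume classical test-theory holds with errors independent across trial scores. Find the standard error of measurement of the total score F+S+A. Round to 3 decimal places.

Var(total) = 789.17 + 482.368 = 1271.54.
True-score variance = 533.212 + 482.368 = 1015.58, so reliability = 0.7987.
Error variance = 1271.54 − 1015.58 = 255.958; SEM = √255.958 = 15.999.

15.999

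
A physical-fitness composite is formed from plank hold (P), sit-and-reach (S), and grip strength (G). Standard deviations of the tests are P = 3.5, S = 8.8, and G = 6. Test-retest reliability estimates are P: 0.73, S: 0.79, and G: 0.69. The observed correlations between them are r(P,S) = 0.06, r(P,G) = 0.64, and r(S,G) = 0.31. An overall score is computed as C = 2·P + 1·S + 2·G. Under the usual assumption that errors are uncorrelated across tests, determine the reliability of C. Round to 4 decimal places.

Var(C) = 2²·3.5² + 8.8² + 2²·6² + 2·[2·3.5·8.8·0.06 + 4·3.5·6·0.64 + 2·8.8·6·0.31] = 270.44 + 180.384 = 450.824.
With uncorrelated errors the cross-covariances are all true-score covariance, so they carry over unchanged; only the diagonal terms shrink to ρᵢσᵢ².
True-score variance = [2²·3.5²·0.73 + 8.8²·0.79 + 2²·6²·0.69] + 180.384 = 196.308 + 180.384 = 376.692.
Reliability = 376.692 / 450.824 = 0.8356.

0.8356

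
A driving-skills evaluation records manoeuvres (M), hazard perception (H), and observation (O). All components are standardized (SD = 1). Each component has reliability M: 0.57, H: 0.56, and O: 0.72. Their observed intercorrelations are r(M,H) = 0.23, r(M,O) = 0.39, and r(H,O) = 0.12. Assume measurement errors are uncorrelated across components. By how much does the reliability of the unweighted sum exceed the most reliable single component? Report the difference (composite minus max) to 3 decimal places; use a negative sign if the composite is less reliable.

Var(sum) = 3 + 1.48 = 4.48; true-score variance = 1.85 + 1.48 = 3.33; composite reliability = 0.7433.
Max component reliability = 0.7200.
Difference = 0.7433 − 0.7200 = 0.023.

0.023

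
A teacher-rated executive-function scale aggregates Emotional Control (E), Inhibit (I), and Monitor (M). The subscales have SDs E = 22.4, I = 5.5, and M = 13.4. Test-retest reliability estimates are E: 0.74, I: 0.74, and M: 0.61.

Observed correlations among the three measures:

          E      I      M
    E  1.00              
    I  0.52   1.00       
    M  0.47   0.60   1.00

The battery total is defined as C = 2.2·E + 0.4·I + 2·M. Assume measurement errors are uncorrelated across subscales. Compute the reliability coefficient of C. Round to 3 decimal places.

0.801

Var(C) = 2.2²·22.4² + 0.4²·5.5² + 2²·13.4² + 2·[0.88·22.4·5.5·0.52 + 4.4·22.4·13.4·0.47 + 0.8·5.5·13.4·0.60] = 3151.6 + 1424.97 = 4576.56.
Under uncorrelated errors the observed covariances equal the true-score covariances, so only the own-variance terms attenuate.
True-score variance = [2.2²·22.4²·0.74 + 0.4²·5.5²·0.74 + 2²·13.4²·0.61] + 1424.97 = 2238.81 + 1424.97 = 3663.78.
Reliability = 3663.78 / 4576.56 = 0.801.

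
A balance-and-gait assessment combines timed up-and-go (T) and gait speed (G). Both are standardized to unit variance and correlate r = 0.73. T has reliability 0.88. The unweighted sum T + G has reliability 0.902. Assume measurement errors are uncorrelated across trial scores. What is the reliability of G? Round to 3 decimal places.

Var(T+G) = 2 + 2·0.73 = 3.460.
True-score variance = ρ_T + ρ_G + 2·0.73, so 0.902 = (0.88 + ρ_G + 1.46) / 3.460.
ρ_G = 0.902·3.460 − 0.88 − 1.46 = 0.781.

0.781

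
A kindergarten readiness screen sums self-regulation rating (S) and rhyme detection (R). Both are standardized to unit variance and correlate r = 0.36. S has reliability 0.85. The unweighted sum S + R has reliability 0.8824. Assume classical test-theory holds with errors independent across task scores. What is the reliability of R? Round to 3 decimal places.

0.830

Var(S+R) = 2 + 2·0.36 = 2.720.
True-score variance = ρ_S + ρ_R + 2·0.36, so 0.8824 = (0.85 + ρ_R + 0.72) / 2.720.
ρ_R = 0.8824·2.720 − 0.85 − 0.72 = 0.830.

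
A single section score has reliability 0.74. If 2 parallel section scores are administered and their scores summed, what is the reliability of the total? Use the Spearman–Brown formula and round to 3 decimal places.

0.851

ρ_k = kρ / (1 + (k−1)ρ) = 2·0.74 / (1 + 1·0.74) = 1.480 / 1.740 = 0.851.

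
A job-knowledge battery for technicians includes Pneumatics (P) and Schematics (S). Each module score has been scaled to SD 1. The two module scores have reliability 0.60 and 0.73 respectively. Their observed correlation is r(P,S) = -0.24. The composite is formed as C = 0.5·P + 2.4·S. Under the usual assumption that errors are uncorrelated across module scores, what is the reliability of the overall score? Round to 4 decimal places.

0.6954

Var(C) = 0.5² + 2.4² + 2·[1.2·(-0.24)] = 6.01 − 0.576 = 5.434.
Under uncorrelated errors the observed covariances equal the true-score covariances, so only the own-variance terms attenuate.
True-score variance = [0.5²·0.60 + 2.4²·0.73] − 0.576 = 4.3548 − 0.576 = 3.7788.
Reliability = 3.7788 / 5.434 = 0.6954.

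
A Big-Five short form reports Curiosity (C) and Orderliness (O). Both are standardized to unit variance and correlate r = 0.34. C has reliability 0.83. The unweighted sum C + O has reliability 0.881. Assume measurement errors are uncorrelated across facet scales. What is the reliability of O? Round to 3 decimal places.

0.851

Var(C+O) = 2 + 2·0.34 = 2.680.
True-score variance = ρ_C + ρ_O + 2·0.34, so 0.881 = (0.83 + ρ_O + 0.68) / 2.680.
ρ_O = 0.881·2.680 − 0.83 − 0.68 = 0.851.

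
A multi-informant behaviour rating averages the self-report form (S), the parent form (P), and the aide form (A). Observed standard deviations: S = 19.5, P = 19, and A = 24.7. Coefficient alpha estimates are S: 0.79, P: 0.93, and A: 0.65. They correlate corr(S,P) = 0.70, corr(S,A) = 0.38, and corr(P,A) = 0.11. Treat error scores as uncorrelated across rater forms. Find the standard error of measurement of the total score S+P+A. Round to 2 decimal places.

Var(total) = 1351.34 + 988 = 2339.34.
True-score variance = 1032.69 + 988 = 2020.69, so reliability = 0.8638.
Error variance = 2339.34 − 2020.69 = 318.654; SEM = √318.654 = 17.85.

17.85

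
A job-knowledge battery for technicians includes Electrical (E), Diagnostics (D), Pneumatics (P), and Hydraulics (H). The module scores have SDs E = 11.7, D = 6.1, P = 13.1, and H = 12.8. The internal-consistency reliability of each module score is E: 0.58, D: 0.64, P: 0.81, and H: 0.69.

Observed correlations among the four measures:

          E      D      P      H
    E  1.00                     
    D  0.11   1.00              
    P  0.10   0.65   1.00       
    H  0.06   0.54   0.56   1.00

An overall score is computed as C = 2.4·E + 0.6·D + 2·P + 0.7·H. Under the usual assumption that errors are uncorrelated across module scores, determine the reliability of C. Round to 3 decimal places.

Var(C) = 2.4²·11.7² + 0.6²·6.1² + 2²·13.1² + 0.7²·12.8² + 2·[1.44·11.7·6.1·0.11 + 4.8·11.7·13.1·0.10 + 1.68·11.7·12.8·0.06 + 1.2·6.1·13.1·0.65 + 0.42·6.1·12.8·0.54 + 1.4·13.1·12.8·0.56] = 1568.6 + 622.94 = 2191.54.
Under uncorrelated errors the observed covariances equal the true-score covariances, so only the own-variance terms attenuate.
True-score variance = [2.4²·11.7²·0.58 + 0.6²·6.1²·0.64 + 2²·13.1²·0.81 + 0.7²·12.8²·0.69] + 622.94 = 1077.31 + 622.94 = 1700.25.
Reliability = 1700.25 / 2191.54 = 0.776.

0.776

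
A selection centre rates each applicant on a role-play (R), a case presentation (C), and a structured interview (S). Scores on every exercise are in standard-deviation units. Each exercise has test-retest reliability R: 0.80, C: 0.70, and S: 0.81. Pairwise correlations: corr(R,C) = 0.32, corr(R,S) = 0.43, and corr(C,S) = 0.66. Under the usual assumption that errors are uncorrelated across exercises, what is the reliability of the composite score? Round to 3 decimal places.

0.881

Var(R+C+S) = 3 + 2·[0.32 + 0.43 + 0.66] = 3 + 2.82 = 5.82.
Because errors are independent across components, Cov(Tᵢ,Tⱼ) = Cov(Xᵢ,Xⱼ); the off-diagonal part of the true-score variance is the same as above.
True-score variance = [0.80 + 0.70 + 0.81] + 2.82 = 2.31 + 2.82 = 5.13.
Reliability = 5.13 / 5.82 = 0.881.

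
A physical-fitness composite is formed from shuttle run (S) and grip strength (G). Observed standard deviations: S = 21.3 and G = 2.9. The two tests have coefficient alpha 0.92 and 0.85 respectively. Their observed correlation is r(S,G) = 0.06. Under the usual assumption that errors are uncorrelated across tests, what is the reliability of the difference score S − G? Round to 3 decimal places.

Var(S−G) = 21.3² + 2.9² − 2·21.3·2.9·0.06 = 462.1 − 7.4124 = 454.688.
Under uncorrelated errors the observed covariances equal the true-score covariances, so only the own-variance terms attenuate.
True-score variance = [21.3²·0.92 + 2.9²·0.85] − 7.4124 = 424.543 − 7.4124 = 417.131.
Reliability = 417.131 / 454.688 = 0.917.

0.917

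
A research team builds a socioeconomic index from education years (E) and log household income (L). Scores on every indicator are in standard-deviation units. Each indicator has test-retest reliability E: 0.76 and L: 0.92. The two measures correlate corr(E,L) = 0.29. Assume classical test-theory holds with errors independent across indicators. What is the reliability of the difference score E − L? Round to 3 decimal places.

0.775

Var(E−L) = 1 + 1 − 2·0.29 = 2 − 0.58 = 1.42.
With uncorrelated errors the cross-covariances are all true-score covariance, so they carry over unchanged; only the diagonal terms shrink to ρᵢσᵢ².
True-score variance = [0.76 + 0.92] − 0.58 = 1.68 − 0.58 = 1.1.
Reliability = 1.1 / 1.42 = 0.775.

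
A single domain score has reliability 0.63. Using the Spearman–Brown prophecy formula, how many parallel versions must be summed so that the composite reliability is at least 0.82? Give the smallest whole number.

k ≥ ρ*(1−ρ₁)/(ρ₁(1−ρ*)) = 0.82·0.37 / (0.63·0.18) = 2.675.
Smallest integer k = 3.

3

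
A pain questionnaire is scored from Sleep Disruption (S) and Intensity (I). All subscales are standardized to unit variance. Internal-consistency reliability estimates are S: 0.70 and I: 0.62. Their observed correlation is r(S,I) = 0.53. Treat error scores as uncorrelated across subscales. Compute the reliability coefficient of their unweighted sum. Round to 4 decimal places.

0.7778

Var(S+I) = 2 + 2·[0.53] = 2 + 1.06 = 3.06.
With uncorrelated errors the cross-covariances are all true-score covariance, so they carry over unchanged; only the diagonal terms shrink to ρᵢσᵢ².
True-score variance = [0.70 + 0.62] + 1.06 = 1.32 + 1.06 = 2.38.
Reliability = 2.38 / 3.06 = 0.7778.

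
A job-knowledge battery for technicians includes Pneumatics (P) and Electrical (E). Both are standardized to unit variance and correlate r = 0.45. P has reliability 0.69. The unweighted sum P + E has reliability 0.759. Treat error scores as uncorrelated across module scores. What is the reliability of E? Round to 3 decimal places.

0.611

Var(P+E) = 2 + 2·0.45 = 2.900.
True-score variance = ρ_P + ρ_E + 2·0.45, so 0.759 = (0.69 + ρ_E + 0.90) / 2.900.
ρ_E = 0.759·2.900 − 0.69 − 0.90 = 0.611.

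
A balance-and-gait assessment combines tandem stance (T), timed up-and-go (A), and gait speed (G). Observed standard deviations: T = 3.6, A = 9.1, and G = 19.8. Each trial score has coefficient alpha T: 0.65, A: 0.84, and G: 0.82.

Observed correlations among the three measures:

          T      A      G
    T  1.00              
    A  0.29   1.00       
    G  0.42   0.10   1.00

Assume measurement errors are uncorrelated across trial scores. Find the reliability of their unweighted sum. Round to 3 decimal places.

0.853

Var(T+A+G) = 3.6² + 9.1² + 19.8² + 2·[3.6·9.1·0.29 + 3.6·19.8·0.42 + 9.1·19.8·0.10] = 487.81 + 114.912 = 602.722.
With uncorrelated errors the cross-covariances are all true-score covariance, so they carry over unchanged; only the diagonal terms shrink to ρᵢσᵢ².
True-score variance = [3.6²·0.65 + 9.1²·0.84 + 19.8²·0.82] + 114.912 = 399.457 + 114.912 = 514.369.
Reliability = 514.369 / 602.722 = 0.853.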